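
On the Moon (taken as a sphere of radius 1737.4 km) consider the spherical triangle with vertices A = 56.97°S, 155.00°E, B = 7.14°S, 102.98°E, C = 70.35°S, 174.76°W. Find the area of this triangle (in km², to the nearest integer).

321511 km²

Side lengths (central angles): a = 1.4081, b = 0.3242, c = 1.1185 rad; semiperimeter s = 1.4254.
By l'Huilier's theorem, tan(E/4) = √[tan(s/2) tan((s−a)/2) tan((s−b)/2) tan((s−c)/2)], giving spherical excess E = 0.1065 rad.
Area = E·R² = 0.1065 × (1737.4)² ≈ 321511 km².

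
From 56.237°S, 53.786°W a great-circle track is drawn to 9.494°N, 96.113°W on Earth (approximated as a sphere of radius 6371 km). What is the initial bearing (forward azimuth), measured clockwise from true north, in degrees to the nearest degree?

316°

With φ₁ = -0.9815, φ₂ = 0.1657, Δλ = -0.7387 rad, the forward-azimuth formula gives
θ = atan2( sin Δλ cos φ₂ , cos φ₁ sin φ₂ − sin φ₁ cos φ₂ cos Δλ ) = atan2(-0.6641, 0.6979) = -43.58°.
Adding 360° brings this into [0°, 360°): 316°.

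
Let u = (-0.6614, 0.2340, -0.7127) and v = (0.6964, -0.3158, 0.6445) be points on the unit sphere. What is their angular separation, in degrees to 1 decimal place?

173.6°

u·v = -0.9938; |u| = 1.0001, |v| = 1.0000.
cos θ = (u·v)/(|u||v|) = -0.9937, so θ = 173.6°.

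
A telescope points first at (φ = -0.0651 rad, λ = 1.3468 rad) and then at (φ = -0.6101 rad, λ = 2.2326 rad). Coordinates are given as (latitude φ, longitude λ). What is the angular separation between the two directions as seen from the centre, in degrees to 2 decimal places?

In radians: φ₁ = -0.0651, φ₂ = -0.6101, Δλ = 50.753° = 0.8858 rad.
Haversine: a = sin²(Δφ/2) + cos φ₁ cos φ₂ sin²(Δλ/2) = 0.0724 + (0.9979)(0.8196)(0.1837) = 0.22265.
Central angle c = 2·arcsin(√a) = 0.98279 rad.
So the angular separation is 56.31°.

56.31°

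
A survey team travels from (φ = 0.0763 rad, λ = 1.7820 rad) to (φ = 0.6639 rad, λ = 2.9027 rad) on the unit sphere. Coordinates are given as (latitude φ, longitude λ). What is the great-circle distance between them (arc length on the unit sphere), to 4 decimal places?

1.1717

With latitudes φ₁ = 4.372°, φ₂ = 38.039° and longitude difference Δλ = 64.211°:
cos c = sin φ₁ sin φ₂ + cos φ₁ cos φ₂ cos Δλ = (0.0762)(0.6162) + (0.9971)(0.7876)(0.4351) = 0.38862,
so c = arccos(0.38862) = 1.17167 rad.
On the unit sphere the arc length equals the central angle: 1.1717.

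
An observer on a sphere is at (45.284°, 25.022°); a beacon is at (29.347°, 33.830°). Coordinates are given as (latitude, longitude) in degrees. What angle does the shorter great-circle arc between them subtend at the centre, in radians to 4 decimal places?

With latitudes φ₁ = 45.284°, φ₂ = 29.347° and longitude difference Δλ = 8.808°:
Haversine: a = sin²(Δφ/2) + cos φ₁ cos φ₂ sin²(Δλ/2) = 0.0192 + (0.7036)(0.8717)(0.0059) = 0.02283.
Central angle c = 2·arcsin(√a) = 0.30338 rad.
So the angular separation is 0.3034 rad.

0.3034 rad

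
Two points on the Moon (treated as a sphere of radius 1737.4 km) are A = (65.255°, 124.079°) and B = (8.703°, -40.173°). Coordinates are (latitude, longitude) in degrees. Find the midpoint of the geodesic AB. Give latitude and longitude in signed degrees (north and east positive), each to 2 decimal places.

The central angle between A and B is δ = 1.8347 rad.
With f = 0.5, the slerp weights are sin((1−f)δ)/sin δ = 0.8224 and sin(fδ)/sin δ = 0.8224.
Weighted sum of the unit vectors: (0.8224)·(-0.2345,0.3467,0.9082) + (0.8224)·(0.7553,-0.6377,0.1513) = (0.4283, -0.2393, 0.8714).
Converting back: φ = atan2(z, √(x²+y²)) = 60.62°, λ = atan2(y, x) = -29.19°.

60.62°, -29.19°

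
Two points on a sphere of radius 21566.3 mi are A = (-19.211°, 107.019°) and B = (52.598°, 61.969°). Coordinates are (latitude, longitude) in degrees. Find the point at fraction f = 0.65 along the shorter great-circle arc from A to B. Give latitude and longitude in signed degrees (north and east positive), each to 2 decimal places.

Central angle δ = 1.4265 rad. Interpolating on the sphere with fraction f = 0.65:
P = [sin((1−f)δ)·A + sin(fδ)·B] / sin δ = 0.4838·A + 0.8083·B in Cartesian coordinates,
giving P = (0.0970, 0.8703, 0.4830), i.e. latitude 28.88°, longitude 83.64°.

28.88°, 83.64°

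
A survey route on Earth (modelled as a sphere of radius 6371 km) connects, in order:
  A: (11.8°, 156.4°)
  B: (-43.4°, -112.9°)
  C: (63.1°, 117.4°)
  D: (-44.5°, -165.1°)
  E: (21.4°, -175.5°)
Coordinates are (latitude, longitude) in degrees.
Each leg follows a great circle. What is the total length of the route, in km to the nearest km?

48286 km

Leg A→B: central angle 1.7206 rad, distance 10961.6 km.
Leg B→C: central angle 2.5370 rad, distance 16163.1 km.
Leg C→D: central angle 2.1594 rad, distance 13757.7 km.
Leg D→E: central angle 1.1621 rad, distance 7403.7 km.
Total: 10961.6 + 16163.1 + 13757.7 + 7403.7 ≈ 48286 km.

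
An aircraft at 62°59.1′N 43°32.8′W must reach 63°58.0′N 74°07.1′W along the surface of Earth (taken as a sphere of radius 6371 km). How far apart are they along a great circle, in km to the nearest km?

In radians: φ₁ = 1.0993, φ₂ = 1.1164, Δλ = -30.572° = -0.5336 rad.
cos c = sin φ₁ sin φ₂ + cos φ₁ cos φ₂ cos Δλ = (0.8909)(0.8985) + (0.4542)(0.4389)(0.8610) = 0.97214,
so c = arccos(0.97214) = 0.23660 rad.
Distance = R·c = 6371 × 0.2366 ≈ 1507 km.

1507 km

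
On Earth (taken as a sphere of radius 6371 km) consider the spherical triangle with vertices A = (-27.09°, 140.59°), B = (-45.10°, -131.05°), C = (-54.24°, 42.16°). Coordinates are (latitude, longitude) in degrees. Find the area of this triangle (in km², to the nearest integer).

37530435 km²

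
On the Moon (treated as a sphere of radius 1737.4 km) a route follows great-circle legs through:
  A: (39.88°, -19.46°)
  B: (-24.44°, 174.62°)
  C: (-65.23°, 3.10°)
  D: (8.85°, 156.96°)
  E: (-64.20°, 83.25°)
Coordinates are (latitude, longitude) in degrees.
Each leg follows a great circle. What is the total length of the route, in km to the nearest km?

14022 km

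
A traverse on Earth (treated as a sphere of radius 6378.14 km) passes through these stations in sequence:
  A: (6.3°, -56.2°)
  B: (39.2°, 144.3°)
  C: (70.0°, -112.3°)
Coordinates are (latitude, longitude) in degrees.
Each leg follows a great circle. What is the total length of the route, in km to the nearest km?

Leg A→B: central angle 2.2812 rad, distance 14549.7 km.
Leg B→C: central angle 1.0093 rad, distance 6437.2 km.
Total: 14549.7 + 6437.2 ≈ 20987 km.

20987 km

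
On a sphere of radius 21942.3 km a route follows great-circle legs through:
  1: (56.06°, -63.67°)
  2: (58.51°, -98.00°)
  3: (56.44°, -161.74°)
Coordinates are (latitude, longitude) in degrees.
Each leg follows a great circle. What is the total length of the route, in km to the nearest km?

19739 km

Leg 1→2: central angle 0.3230 rad, distance 7087.7 km.
Leg 2→3: central angle 0.5766 rad, distance 12650.9 km.
Total: 7087.7 + 12650.9 ≈ 19739 km.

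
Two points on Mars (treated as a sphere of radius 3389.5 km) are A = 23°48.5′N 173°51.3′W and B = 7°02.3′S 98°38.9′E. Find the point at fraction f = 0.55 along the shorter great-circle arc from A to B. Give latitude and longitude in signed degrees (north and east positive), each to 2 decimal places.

Central angle δ = 1.5806 rad. Interpolating on the sphere with fraction f = 0.55:
P = [sin((1−f)δ)·A + sin(fδ)·B] / sin δ = 0.6528·A + 0.7639·B in Cartesian coordinates,
giving P = (-0.7078, 0.6856, 0.1699), i.e. latitude 9.78°, longitude 135.91°.

9.78°, 135.91°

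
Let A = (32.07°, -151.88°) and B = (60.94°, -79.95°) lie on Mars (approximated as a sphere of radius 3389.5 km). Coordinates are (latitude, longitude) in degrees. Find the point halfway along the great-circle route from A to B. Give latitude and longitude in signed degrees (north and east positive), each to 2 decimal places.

The central angle between A and B is δ = 0.9375 rad.
With f = 0.5, the slerp weights are sin((1−f)δ)/sin δ = 0.5605 and sin(fδ)/sin δ = 0.5605.
Weighted sum of the unit vectors: (0.5605)·(-0.7474,-0.3994,0.5310) + (0.5605)·(0.0848,-0.4783,0.8741) = (-0.3714, -0.4919, 0.7875).
Converting back: φ = atan2(z, √(x²+y²)) = 51.95°, λ = atan2(y, x) = -127.05°.

51.95°, -127.05°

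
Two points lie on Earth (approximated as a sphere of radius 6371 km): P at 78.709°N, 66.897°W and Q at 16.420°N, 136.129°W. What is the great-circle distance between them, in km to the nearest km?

In radians: φ₁ = 1.3737, φ₂ = 0.2866, Δλ = -69.232° = -1.2083 rad.
cos c = sin φ₁ sin φ₂ + cos φ₁ cos φ₂ cos Δλ = (0.9806)(0.2827) + (0.1958)(0.9592)(0.3546) = 0.34380,
so c = arccos(0.34380) = 1.21984 rad.
Distance = R·c = 6371 × 1.2198 ≈ 7772 km.

7772 km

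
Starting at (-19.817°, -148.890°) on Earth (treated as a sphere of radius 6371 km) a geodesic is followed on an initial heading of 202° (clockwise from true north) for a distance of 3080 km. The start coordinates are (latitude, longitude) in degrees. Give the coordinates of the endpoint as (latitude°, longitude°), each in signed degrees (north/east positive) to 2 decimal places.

Angular distance δ = d/R = 3080/6371 = 0.48344 rad; initial bearing θ = 3.5256 rad.
sin φ₂ = sin φ₁ cos δ + cos φ₁ sin δ cos θ = (-0.3390)(0.8854) + (0.9408)(0.4648)(-0.9272) = -0.7056, so φ₂ = -44.88°.
Δλ = atan2(sin θ sin δ cos φ₁, cos δ − sin φ₁ sin φ₂) = atan2(-0.1638, 0.6462) = -14.226°.
λ₂ = -148.890° − 14.226° = -163.12°.

-44.88°, -163.12°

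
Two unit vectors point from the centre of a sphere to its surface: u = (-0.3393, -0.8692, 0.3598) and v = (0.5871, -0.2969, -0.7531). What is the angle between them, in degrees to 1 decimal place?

u·v = -0.2121; |u| = 1.0000, |v| = 1.0000.
cos θ = (u·v)/(|u||v|) = -0.2121, so θ = 102.2°.

102.2°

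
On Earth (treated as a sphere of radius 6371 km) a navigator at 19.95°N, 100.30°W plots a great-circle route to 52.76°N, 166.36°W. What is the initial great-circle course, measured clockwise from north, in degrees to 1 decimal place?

Δλ = -66.060° = -1.1530 rad.
y = sin Δλ · cos φ₂ = (-0.9140)(0.6052) = -0.5531
x = cos φ₁ sin φ₂ − sin φ₁ cos φ₂ cos Δλ = (0.9400)(0.7961) − (0.3412)(0.6052)(0.4058) = 0.6645
θ = atan2(y, x) = -39.77°; adding 360° gives 320.2°.

320.2°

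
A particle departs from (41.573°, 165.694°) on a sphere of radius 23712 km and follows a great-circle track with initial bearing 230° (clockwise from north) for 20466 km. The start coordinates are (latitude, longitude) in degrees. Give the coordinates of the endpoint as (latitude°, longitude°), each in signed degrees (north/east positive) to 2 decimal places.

Angular distance δ = d/R = 20466/23712 = 0.86311 rad; initial bearing θ = 4.0143 rad.
sin φ₂ = sin φ₁ cos δ + cos φ₁ sin δ cos θ = (0.6636)(0.6501) + (0.7481)(0.7599)(-0.6428) = 0.0660, so φ₂ = 3.78°.
Δλ = atan2(sin θ sin δ cos φ₁, cos δ − sin φ₁ sin φ₂) = atan2(-0.4355, 0.6063) = -35.687°.
λ₂ = 165.694° − 35.687° = 130.01°.

3.78°, 130.01°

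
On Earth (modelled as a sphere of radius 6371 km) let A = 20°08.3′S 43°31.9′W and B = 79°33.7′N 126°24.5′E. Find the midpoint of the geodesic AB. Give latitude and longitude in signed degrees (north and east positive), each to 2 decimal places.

40.02°, -41.15°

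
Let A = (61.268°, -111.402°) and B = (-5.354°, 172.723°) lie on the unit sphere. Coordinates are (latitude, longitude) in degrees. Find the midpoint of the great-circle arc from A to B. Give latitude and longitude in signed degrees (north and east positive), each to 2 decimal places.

33.00°, -164.55°

The central angle between A and B is δ = 1.5358 rad.
With f = 0.5, the slerp weights are sin((1−f)δ)/sin δ = 0.6951 and sin(fδ)/sin δ = 0.6951.
Weighted sum of the unit vectors: (0.6951)·(-0.1754,-0.4476,0.8769) + (0.6951)·(-0.9876,0.1261,-0.0933) = (-0.8084, -0.2234, 0.5446).
Converting back: φ = atan2(z, √(x²+y²)) = 33.00°, λ = atan2(y, x) = -164.55°.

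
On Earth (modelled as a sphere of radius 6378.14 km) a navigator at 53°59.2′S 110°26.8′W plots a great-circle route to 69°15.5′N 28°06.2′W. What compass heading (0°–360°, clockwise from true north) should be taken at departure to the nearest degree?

Δλ = 82.343° = 1.4372 rad.
y = sin Δλ · cos φ₂ = (0.9911)(0.3542) = 0.3510
x = cos φ₁ sin φ₂ − sin φ₁ cos φ₂ cos Δλ = (0.5880)(0.9352) − (-0.8089)(0.3542)(0.1332) = 0.5880
θ = atan2(y, x) = 30.83°, so the bearing is 31°.

31°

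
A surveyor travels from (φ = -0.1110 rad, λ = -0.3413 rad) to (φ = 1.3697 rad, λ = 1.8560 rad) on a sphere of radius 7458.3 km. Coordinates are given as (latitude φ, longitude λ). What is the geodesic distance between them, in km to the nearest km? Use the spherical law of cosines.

With latitudes φ₁ = -6.360°, φ₂ = 78.478° and longitude difference Δλ = 125.896°:
cos c = sin φ₁ sin φ₂ + cos φ₁ cos φ₂ cos Δλ = (-0.1108)(0.9798) + (0.9938)(0.1997)(-0.5863) = -0.22493,
so c = arccos(-0.22493) = 1.79767 rad.
Distance = R·c = 7458.3 × 1.7977 ≈ 13408 km.

13408 km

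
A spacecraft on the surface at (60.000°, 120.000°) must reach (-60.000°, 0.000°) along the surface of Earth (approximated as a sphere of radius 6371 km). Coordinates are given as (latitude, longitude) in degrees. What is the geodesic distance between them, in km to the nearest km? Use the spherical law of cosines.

16795 km

Let φ₁ = 1.0472 rad, φ₂ = -1.0472 rad, and Δλ = -2.0944 rad.
cos c = sin φ₁ sin φ₂ + cos φ₁ cos φ₂ cos Δλ = (0.8660)(-0.8660) + (0.5000)(0.5000)(-0.5000) = -0.87500,
so c = arccos(-0.87500) = 2.63623 rad.
Distance = R·c = 6371 × 2.6362 ≈ 16795 km.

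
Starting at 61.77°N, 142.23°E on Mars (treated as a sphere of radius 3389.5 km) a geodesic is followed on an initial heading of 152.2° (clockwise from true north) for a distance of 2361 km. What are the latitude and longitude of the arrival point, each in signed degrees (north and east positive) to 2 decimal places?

Angular distance δ = d/R = 2361/3389.5 = 0.69656 rad; initial bearing θ = 2.6564 rad.
sin φ₂ = sin φ₁ cos δ + cos φ₁ sin δ cos θ = (0.8811)(0.7671) + (0.4730)(0.6416)(-0.8846) = 0.4074, so φ₂ = 24.04°.
Δλ = atan2(sin θ sin δ cos φ₁, cos δ − sin φ₁ sin φ₂) = atan2(0.1415, 0.4081) = 19.126°.
λ₂ = 142.230° + 19.126° = 161.36°.

24.04°, 161.36°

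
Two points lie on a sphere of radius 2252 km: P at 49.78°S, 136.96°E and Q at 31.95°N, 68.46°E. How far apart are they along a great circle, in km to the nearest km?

3998 km

With latitudes φ₁ = -49.780°, φ₂ = 31.950° and longitude difference Δλ = -68.500°:
cos c = sin φ₁ sin φ₂ + cos φ₁ cos φ₂ cos Δλ = (-0.7636)(0.5292) + (0.6457)(0.8485)(0.3665) = -0.20326,
so c = arccos(-0.20326) = 1.77548 rad.
Distance = R·c = 2252 × 1.7755 ≈ 3998 km.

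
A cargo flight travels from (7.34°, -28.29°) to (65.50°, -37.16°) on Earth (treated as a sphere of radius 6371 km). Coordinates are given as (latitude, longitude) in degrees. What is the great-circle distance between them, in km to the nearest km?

Let φ₁ = 0.1281 rad, φ₂ = 1.1432 rad, and Δλ = -0.1548 rad.
cos c = sin φ₁ sin φ₂ + cos φ₁ cos φ₂ cos Δλ = (0.1278)(0.9100) + (0.9918)(0.4147)(0.9880) = 0.52263,
so c = arccos(0.52263) = 1.02086 rad.
Distance = R·c = 6371 × 1.0209 ≈ 6504 km.

6504 km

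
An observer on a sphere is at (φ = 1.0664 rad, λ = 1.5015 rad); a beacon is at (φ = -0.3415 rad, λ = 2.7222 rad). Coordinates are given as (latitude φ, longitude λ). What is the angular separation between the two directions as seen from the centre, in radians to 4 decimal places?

In radians: φ₁ = 1.0664, φ₂ = -0.3415, Δλ = 69.941° = 1.2207 rad.
Haversine: a = sin²(Δφ/2) + cos φ₁ cos φ₂ sin²(Δλ/2) = 0.4189 + (0.4833)(0.9423)(0.3285) = 0.56850.
Central angle c = 2·arcsin(√a) = 1.70824 rad.
So the angular separation is 1.7082 rad.

1.7082 rad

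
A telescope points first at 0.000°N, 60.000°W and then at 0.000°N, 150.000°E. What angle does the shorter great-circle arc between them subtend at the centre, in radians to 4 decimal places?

Let φ₁ = 0.0000 rad, φ₂ = 0.0000 rad, and Δλ = -2.6180 rad.
Haversine: a = sin²(Δφ/2) + cos φ₁ cos φ₂ sin²(Δλ/2) = 0.0000 + (1.0000)(1.0000)(0.9330) = 0.93301.
Central angle c = 2·arcsin(√a) = 2.61799 rad.
So the angular separation is 2.6180 rad.

2.6180 rad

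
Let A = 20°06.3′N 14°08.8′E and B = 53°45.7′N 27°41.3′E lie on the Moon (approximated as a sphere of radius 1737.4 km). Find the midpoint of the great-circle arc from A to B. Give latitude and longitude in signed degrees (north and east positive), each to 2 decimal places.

37.12°, 19.37°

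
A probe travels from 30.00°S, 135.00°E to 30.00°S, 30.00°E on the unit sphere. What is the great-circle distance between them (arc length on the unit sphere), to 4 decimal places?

1.5149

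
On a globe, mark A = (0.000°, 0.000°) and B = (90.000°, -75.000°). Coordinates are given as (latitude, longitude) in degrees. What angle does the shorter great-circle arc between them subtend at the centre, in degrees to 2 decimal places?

In radians: φ₁ = 0.0000, φ₂ = 1.5708, Δλ = -75.000° = -1.3090 rad.
cos c = sin φ₁ sin φ₂ + cos φ₁ cos φ₂ cos Δλ = (0.0000)(1.0000) + (1.0000)(0.0000)(0.2588) = 0.00000,
so c = arccos(0.00000) = 1.57080 rad.
So the angular separation is 90.00°.

90.00°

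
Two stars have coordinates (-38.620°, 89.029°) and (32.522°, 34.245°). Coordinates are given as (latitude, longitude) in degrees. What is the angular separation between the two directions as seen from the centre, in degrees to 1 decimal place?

87.5°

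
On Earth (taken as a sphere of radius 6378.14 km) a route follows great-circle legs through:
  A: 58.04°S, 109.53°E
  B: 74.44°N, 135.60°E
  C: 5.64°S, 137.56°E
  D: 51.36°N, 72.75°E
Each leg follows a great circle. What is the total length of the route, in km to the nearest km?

32603 km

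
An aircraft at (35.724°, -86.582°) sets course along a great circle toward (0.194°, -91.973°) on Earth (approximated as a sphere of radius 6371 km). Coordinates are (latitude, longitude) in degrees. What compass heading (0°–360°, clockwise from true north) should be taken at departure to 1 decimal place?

189.2°

With φ₁ = 0.6235, φ₂ = 0.0034, Δλ = -0.0941 rad, the forward-azimuth formula gives
θ = atan2( sin Δλ cos φ₂ , cos φ₁ sin φ₂ − sin φ₁ cos φ₂ cos Δλ ) = atan2(-0.0940, -0.5785) = -170.78°.
Adding 360° brings this into [0°, 360°): 189.2°.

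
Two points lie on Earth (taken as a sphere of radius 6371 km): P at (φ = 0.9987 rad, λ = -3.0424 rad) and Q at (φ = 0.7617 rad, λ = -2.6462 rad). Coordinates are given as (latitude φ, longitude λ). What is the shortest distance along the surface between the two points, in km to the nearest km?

With latitudes φ₁ = 57.221°, φ₂ = 43.642° and longitude difference Δλ = 22.701°:
cos c = sin φ₁ sin φ₂ + cos φ₁ cos φ₂ cos Δλ = (0.8408)(0.6902) + (0.5414)(0.7237)(0.9225) = 0.94170,
so c = arccos(0.94170) = 0.34316 rad.
Distance = R·c = 6371 × 0.3432 ≈ 2186 km.

2186 km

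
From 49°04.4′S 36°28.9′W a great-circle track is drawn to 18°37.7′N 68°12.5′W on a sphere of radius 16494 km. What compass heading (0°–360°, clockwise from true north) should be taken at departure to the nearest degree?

329°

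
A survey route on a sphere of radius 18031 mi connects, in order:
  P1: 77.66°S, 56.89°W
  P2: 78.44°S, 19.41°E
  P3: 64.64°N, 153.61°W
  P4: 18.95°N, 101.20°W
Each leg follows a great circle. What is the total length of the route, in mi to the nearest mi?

74910 mi

Leg P1→P2: central angle 0.2567 rad, distance 4629.2 mi.
Leg P2→P3: central angle 2.8981 rad, distance 52255.4 mi.
Leg P3→P4: central angle 0.9997 rad, distance 18025.5 mi.
Total: 4629.2 + 52255.4 + 18025.5 ≈ 74910 mi.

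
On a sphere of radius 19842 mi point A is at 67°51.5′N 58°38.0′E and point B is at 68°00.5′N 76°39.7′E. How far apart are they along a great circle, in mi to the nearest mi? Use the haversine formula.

With latitudes φ₁ = 67.858°, φ₂ = 68.008° and longitude difference Δλ = 18.028°:
Haversine: a = sin²(Δφ/2) + cos φ₁ cos φ₂ sin²(Δλ/2) = 0.0000 + (0.3769)(0.3745)(0.0245) = 0.00347.
Central angle c = 2·arcsin(√a) = 0.11782 rad.
Distance = R·c = 19842 × 0.1178 ≈ 2338 mi.

2338 mi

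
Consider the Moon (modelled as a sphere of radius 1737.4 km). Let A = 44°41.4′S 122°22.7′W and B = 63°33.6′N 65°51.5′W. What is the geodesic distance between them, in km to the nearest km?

Let φ₁ = -0.7800 rad, φ₂ = 1.1093 rad, and Δλ = 0.9865 rad.
Haversine: a = sin²(Δφ/2) + cos φ₁ cos φ₂ sin²(Δλ/2) = 0.6566 + (0.7109)(0.4453)(0.2242) = 0.72754.
Central angle c = 2·arcsin(√a) = 2.04327 rad.
Distance = R·c = 1737.4 × 2.0433 ≈ 3550 km.

3550 km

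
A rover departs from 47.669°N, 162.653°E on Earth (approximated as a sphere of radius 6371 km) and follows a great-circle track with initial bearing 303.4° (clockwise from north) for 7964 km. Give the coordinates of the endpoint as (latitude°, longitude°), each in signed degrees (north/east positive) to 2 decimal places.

Angular distance δ = d/R = 7964/6371 = 1.25004 rad; initial bearing θ = 5.2953 rad.
sin φ₂ = sin φ₁ cos δ + cos φ₁ sin δ cos θ = (0.7393)(0.3153) + (0.6734)(0.9490)(0.5505) = 0.5849, so φ₂ = 35.79°.
Δλ = atan2(sin θ sin δ cos φ₁, cos δ − sin φ₁ sin φ₂) = atan2(-0.5335, -0.1171) = -102.378°.
λ₂ = 162.653° − 102.378° = 60.27°.

35.79°, 60.27°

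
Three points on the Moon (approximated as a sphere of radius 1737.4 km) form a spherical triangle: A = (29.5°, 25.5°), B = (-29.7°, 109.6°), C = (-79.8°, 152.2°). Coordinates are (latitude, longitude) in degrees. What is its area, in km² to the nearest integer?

Side lengths (central angles): a = 0.9262, b = 2.1855, c = 1.7378 rad; semiperimeter s = 2.4248.
By l'Huilier's theorem, tan(E/4) = √[tan(s/2) tan((s−a)/2) tan((s−b)/2) tan((s−c)/2)], giving spherical excess E = 1.2633 rad.
Area = E·R² = 1.2633 × (1737.4)² ≈ 3813328 km².

3813328 km²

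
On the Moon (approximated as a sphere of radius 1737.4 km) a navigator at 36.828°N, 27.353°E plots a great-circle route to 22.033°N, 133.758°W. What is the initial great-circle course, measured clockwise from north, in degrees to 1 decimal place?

With φ₁ = 0.6428, φ₂ = 0.3845, Δλ = -2.8119 rad, the forward-azimuth formula gives
θ = atan2( sin Δλ cos φ₂ , cos φ₁ sin φ₂ − sin φ₁ cos φ₂ cos Δλ ) = atan2(-0.3001, 0.8260) = -19.97°.
Adding 360° brings this into [0°, 360°): 340.0°.

340.0°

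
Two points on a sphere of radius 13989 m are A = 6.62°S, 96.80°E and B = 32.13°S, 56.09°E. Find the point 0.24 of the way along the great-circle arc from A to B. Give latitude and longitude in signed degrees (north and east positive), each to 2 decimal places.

-13.48°, 88.12°

The central angle between A and B is δ = 0.7969 rad.
With f = 0.24, the slerp weights are sin((1−f)δ)/sin δ = 0.7960 and sin(fδ)/sin δ = 0.2658.
Weighted sum of the unit vectors: (0.7960)·(-0.1176,0.9863,-0.1153) + (0.2658)·(0.4724,0.7028,-0.5318) = (0.0320, 0.9719, -0.2331).
Converting back: φ = atan2(z, √(x²+y²)) = -13.48°, λ = atan2(y, x) = 88.12°.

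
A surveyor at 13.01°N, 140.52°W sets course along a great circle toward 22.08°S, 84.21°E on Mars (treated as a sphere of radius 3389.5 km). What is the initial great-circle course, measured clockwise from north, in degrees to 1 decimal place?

251.5°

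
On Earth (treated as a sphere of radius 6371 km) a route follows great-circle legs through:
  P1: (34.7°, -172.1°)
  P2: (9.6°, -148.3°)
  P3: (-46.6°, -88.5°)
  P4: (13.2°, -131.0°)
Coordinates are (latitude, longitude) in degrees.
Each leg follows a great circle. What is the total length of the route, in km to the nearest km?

20173 km

Leg P1→P2: central angle 0.5797 rad, distance 3693.2 km.
Leg P2→P3: central angle 1.3494 rad, distance 8596.9 km.
Leg P3→P4: central angle 1.2374 rad, distance 7883.3 km.
Total: 3693.2 + 8596.9 + 7883.3 ≈ 20173 km.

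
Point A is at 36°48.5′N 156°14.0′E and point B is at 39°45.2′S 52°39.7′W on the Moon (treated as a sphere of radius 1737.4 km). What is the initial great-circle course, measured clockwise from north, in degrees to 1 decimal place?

106.3°

Δλ = 151.105° = 2.6373 rad.
y = sin Δλ · cos φ₂ = (0.4832)(0.7688) = 0.3715
x = cos φ₁ sin φ₂ − sin φ₁ cos φ₂ cos Δλ = (0.8006)(-0.6395) − (0.5991)(0.7688)(-0.8755) = -0.1087
θ = atan2(y, x) = 106.31°, so the bearing is 106.3°.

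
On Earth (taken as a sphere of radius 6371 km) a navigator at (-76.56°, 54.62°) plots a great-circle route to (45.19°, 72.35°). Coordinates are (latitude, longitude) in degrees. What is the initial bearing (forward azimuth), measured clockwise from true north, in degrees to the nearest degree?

15°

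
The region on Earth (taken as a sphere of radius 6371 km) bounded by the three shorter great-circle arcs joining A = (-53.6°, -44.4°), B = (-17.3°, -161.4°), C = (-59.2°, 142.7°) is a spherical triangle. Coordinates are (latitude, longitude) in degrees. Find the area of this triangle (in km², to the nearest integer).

30435170 km²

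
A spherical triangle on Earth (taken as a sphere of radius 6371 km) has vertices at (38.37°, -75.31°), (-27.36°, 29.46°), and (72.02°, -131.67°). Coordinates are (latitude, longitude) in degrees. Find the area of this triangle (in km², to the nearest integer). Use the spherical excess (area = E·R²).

Side lengths (central angles): a = 2.3414, b = 0.7605, c = 2.0519 rad; semiperimeter s = 2.5769.
By l'Huilier's theorem, tan(E/4) = √[tan(s/2) tan((s−a)/2) tan((s−b)/2) tan((s−c)/2)], giving spherical excess E = 1.4342 rad.
Area = E·R² = 1.4342 × (6371)² ≈ 58214772 km².

58214772 km²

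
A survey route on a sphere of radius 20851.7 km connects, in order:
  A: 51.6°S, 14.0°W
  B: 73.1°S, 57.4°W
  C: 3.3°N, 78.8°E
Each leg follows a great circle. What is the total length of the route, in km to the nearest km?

Leg A→B: central angle 0.4927 rad, distance 10274.2 km.
Leg B→C: central angle 1.8385 rad, distance 38336.5 km.
Total: 10274.2 + 38336.5 ≈ 48611 km.

48611 km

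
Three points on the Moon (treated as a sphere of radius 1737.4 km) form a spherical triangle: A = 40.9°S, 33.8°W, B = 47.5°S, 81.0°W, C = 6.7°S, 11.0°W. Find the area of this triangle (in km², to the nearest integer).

320100 km²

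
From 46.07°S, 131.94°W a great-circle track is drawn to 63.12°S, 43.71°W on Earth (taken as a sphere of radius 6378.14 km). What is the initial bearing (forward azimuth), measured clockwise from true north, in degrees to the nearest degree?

143°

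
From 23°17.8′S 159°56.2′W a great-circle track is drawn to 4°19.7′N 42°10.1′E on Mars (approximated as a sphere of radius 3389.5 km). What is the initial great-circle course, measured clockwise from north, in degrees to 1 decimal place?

231.7°

With φ₁ = -0.4066, φ₂ = 0.0755, Δλ = -2.7558 rad, the forward-azimuth formula gives
θ = atan2( sin Δλ cos φ₂ , cos φ₁ sin φ₂ − sin φ₁ cos φ₂ cos Δλ ) = atan2(-0.3752, -0.2961) = -128.27°.
Adding 360° brings this into [0°, 360°): 231.7°.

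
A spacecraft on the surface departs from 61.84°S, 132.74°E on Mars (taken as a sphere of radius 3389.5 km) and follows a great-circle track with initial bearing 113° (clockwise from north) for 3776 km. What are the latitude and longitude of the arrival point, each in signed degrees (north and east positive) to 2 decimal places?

-33.67°, -130.29°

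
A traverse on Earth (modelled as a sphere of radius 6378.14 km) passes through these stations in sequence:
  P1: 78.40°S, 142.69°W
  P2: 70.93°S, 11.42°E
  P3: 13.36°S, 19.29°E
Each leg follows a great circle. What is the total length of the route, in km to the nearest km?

Leg P1→P2: central angle 0.5222 rad, distance 3330.8 km.
Leg P2→P3: central angle 1.0083 rad, distance 6431.3 km.
Total: 3330.8 + 6431.3 ≈ 9762 km.

9762 km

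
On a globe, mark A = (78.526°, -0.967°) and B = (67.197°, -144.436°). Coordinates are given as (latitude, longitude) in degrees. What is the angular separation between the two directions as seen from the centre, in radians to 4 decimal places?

0.5708 rad

With latitudes φ₁ = 78.526°, φ₂ = 67.197° and longitude difference Δλ = -143.469°:
Haversine: a = sin²(Δφ/2) + cos φ₁ cos φ₂ sin²(Δλ/2) = 0.0097 + (0.1989)(0.3876)(0.9018) = 0.07926.
Central angle c = 2·arcsin(√a) = 0.57080 rad.
So the angular separation is 0.5708 rad.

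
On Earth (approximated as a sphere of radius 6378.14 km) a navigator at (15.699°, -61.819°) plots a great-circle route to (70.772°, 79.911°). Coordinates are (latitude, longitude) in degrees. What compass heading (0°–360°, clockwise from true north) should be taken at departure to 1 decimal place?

11.8°

With φ₁ = 0.2740, φ₂ = 1.2352, Δλ = 2.4737 rad, the forward-azimuth formula gives
θ = atan2( sin Δλ cos φ₂ , cos φ₁ sin φ₂ − sin φ₁ cos φ₂ cos Δλ ) = atan2(0.2040, 0.9790) = 11.77°.
So the initial bearing is 11.8°.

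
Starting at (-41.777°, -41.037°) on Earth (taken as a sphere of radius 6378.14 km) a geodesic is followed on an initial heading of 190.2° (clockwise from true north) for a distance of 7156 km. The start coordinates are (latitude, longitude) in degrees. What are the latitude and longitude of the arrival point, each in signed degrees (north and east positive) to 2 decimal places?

-71.87°, 169.81°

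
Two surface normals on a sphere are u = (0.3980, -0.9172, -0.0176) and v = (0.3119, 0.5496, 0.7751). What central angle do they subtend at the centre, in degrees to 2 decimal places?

113.18°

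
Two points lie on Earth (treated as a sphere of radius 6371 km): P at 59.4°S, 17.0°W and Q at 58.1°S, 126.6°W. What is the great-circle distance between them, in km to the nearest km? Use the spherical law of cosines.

Let φ₁ = -1.0367 rad, φ₂ = -1.0140 rad, and Δλ = -1.9129 rad.
cos c = sin φ₁ sin φ₂ + cos φ₁ cos φ₂ cos Δλ = (-0.8607)(-0.8490) + (0.5090)(0.5284)(-0.3355) = 0.64051,
so c = arccos(0.64051) = 0.87563 rad.
Distance = R·c = 6371 × 0.8756 ≈ 5579 km.

5579 km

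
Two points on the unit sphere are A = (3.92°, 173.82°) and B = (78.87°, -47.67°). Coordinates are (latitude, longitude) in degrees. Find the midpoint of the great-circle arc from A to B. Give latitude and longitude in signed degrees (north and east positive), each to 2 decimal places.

Central angle δ = 1.6481 rad. Interpolating on the sphere with fraction f = 0.5:
P = [sin((1−f)δ)·A + sin(fδ)·B] / sin δ = 0.7361·A + 0.7361·B in Cartesian coordinates,
giving P = (-0.6344, -0.0260, 0.7726), i.e. latitude 50.58°, longitude -177.65°.

50.58°, -177.65°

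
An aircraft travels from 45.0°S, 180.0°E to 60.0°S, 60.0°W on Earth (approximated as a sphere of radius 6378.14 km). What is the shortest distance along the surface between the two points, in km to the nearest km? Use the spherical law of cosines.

Let φ₁ = -0.7854 rad, φ₂ = -1.0472 rad, and Δλ = 2.0944 rad.
cos c = sin φ₁ sin φ₂ + cos φ₁ cos φ₂ cos Δλ = (-0.7071)(-0.8660) + (0.7071)(0.5000)(-0.5000) = 0.43560,
so c = arccos(0.43560) = 1.12010 rad.
Distance = R·c = 6378.14 × 1.1201 ≈ 7144 km.

7144 km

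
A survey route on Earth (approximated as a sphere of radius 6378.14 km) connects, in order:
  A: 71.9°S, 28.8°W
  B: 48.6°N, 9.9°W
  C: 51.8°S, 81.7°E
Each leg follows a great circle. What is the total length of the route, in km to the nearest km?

27627 km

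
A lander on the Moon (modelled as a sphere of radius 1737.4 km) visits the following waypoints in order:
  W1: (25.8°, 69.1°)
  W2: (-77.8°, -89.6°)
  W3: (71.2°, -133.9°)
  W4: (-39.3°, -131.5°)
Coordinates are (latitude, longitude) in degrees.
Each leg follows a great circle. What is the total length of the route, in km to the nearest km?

11790 km

Leg W1→W2: central angle 2.2176 rad, distance 3852.9 km.
Leg W2→W3: central angle 2.6394 rad, distance 4585.7 km.
Leg W3→W4: central angle 1.9288 rad, distance 3351.1 km.
Total: 3852.9 + 4585.7 + 3351.1 ≈ 11790 km.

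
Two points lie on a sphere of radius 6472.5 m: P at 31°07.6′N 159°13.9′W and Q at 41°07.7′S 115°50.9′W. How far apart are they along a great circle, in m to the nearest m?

9332 m

Let φ₁ = 0.5433 rad, φ₂ = -0.7178 rad, and Δλ = 0.7572 rad.
cos c = sin φ₁ sin φ₂ + cos φ₁ cos φ₂ cos Δλ = (0.5169)(-0.6577) + (0.8560)(0.7532)(0.7268) = 0.12861,
so c = arccos(0.12861) = 1.44183 rad.
Distance = R·c = 6472.5 × 1.4418 ≈ 9332 m.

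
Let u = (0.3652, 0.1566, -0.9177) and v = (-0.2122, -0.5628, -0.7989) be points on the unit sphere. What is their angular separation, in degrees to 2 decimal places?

u·v = 0.5675; |u| = 1.0000, |v| = 1.0000.
cos θ = (u·v)/(|u||v|) = 0.5675, so θ = 55.42°.

55.42°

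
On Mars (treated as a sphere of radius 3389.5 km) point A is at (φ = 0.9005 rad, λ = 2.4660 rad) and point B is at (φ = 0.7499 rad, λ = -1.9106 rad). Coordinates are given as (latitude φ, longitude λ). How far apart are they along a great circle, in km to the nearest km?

3987 km

Let φ₁ = 0.9005 rad, φ₂ = 0.7499 rad, and Δλ = 1.9066 rad.
cos c = sin φ₁ sin φ₂ + cos φ₁ cos φ₂ cos Δλ = (0.7836)(0.6816) + (0.6212)(0.7318)(-0.3295) = 0.38431,
so c = arccos(0.38431) = 1.17634 rad.
Distance = R·c = 3389.5 × 1.1763 ≈ 3987 km.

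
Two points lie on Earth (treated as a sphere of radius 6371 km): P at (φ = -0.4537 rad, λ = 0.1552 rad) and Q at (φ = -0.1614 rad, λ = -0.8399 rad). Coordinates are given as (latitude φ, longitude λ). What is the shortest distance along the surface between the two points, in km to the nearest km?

Let φ₁ = -0.4537 rad, φ₂ = -0.1614 rad, and Δλ = -0.9951 rad.
cos c = sin φ₁ sin φ₂ + cos φ₁ cos φ₂ cos Δλ = (-0.4383)(-0.1607) + (0.8988)(0.9870)(0.5444) = 0.55342,
so c = arccos(0.55342) = 0.98434 rad.
Distance = R·c = 6371 × 0.9843 ≈ 6271 km.

6271 km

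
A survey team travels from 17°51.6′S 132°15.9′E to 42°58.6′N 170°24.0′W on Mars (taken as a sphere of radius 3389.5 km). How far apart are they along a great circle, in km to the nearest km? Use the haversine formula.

4756 km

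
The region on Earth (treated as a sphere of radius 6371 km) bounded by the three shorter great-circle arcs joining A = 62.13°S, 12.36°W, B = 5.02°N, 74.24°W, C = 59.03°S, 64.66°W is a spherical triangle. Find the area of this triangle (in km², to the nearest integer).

9568355 km²

Side lengths (central angles): a = 1.1258, b = 0.4392, c = 1.4282 rad; semiperimeter s = 1.4966.
By l'Huilier's theorem, tan(E/4) = √[tan(s/2) tan((s−a)/2) tan((s−b)/2) tan((s−c)/2)], giving spherical excess E = 0.2357 rad.
Area = E·R² = 0.2357 × (6371)² ≈ 9568355 km².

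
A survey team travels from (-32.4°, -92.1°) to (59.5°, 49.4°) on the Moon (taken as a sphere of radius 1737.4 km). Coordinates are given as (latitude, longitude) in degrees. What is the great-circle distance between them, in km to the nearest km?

In radians: φ₁ = -0.5655, φ₂ = 1.0385, Δλ = 141.500° = 2.4696 rad.
Haversine: a = sin²(Δφ/2) + cos φ₁ cos φ₂ sin²(Δλ/2) = 0.5166 + (0.8443)(0.5075)(0.8913) = 0.89853.
Central angle c = 2·arcsin(√a) = 2.49320 rad.
Distance = R·c = 1737.4 × 2.4932 ≈ 4332 km.

4332 km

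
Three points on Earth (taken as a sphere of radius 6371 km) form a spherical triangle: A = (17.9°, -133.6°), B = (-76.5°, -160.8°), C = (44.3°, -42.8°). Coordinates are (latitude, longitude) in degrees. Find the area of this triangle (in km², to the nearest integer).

Side lengths (central angles): a = 2.4304, b = 1.3642, c = 1.6723 rad; semiperimeter s = 2.7334.
By l'Huilier's theorem, tan(E/4) = √[tan(s/2) tan((s−a)/2) tan((s−b)/2) tan((s−c)/2)], giving spherical excess E = 2.1451 rad.
Area = E·R² = 2.1451 × (6371)² ≈ 87069657 km².

87069657 km²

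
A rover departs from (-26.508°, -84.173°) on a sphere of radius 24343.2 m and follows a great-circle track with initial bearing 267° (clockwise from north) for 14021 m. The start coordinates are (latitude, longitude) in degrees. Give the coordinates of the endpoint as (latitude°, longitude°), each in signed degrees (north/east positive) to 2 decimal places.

Angular distance δ = d/R = 14021/24343.2 = 0.57597 rad; initial bearing θ = 4.6600 rad.
sin φ₂ = sin φ₁ cos δ + cos φ₁ sin δ cos θ = (-0.4463)(0.8387) + (0.8949)(0.5447)(-0.0523) = -0.3998, so φ₂ = -23.57°.
Δλ = atan2(sin θ sin δ cos φ₁, cos δ − sin φ₁ sin φ₂) = atan2(-0.4867, 0.6602) = -36.398°.
λ₂ = -84.173° − 36.398° = -120.57°.

-23.57°, -120.57°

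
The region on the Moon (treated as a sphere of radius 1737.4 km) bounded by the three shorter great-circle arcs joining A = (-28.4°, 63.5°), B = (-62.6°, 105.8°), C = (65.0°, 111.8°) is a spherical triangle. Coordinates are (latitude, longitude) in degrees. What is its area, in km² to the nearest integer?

2904079 km²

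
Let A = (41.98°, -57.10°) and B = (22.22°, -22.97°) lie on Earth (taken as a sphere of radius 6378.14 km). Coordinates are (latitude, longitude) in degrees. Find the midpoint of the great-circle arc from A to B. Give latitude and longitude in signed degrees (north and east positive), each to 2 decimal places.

The central angle between A and B is δ = 0.6048 rad.
With f = 0.5, the slerp weights are sin((1−f)δ)/sin δ = 0.5238 and sin(fδ)/sin δ = 0.5238.
Weighted sum of the unit vectors: (0.5238)·(0.4038,-0.6242,0.6689) + (0.5238)·(0.8523,-0.3613,0.3782) = (0.6579, -0.5161, 0.5484).
Converting back: φ = atan2(z, √(x²+y²)) = 33.26°, λ = atan2(y, x) = -38.11°.

33.26°, -38.11°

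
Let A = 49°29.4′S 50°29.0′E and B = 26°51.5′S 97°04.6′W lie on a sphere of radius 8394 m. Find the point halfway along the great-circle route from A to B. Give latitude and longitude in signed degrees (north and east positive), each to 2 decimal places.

Central angle δ = 1.7169 rad. Interpolating on the sphere with fraction f = 0.5:
P = [sin((1−f)δ)·A + sin(fδ)·B] / sin δ = 0.7650·A + 0.7650·B in Cartesian coordinates,
giving P = (0.2321, -0.2939, -0.9272), i.e. latitude -68.01°, longitude -51.70°.

-68.01°, -51.70°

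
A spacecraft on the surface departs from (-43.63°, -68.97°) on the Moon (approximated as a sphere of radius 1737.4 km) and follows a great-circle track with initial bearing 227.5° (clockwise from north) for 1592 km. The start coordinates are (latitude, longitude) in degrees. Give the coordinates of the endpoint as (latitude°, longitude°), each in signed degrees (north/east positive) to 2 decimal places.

Angular distance δ = d/R = 1592/1737.4 = 0.91631 rad; initial bearing θ = 3.9706 rad.
sin φ₂ = sin φ₁ cos δ + cos φ₁ sin δ cos θ = (-0.6900)(0.6088) + (0.7238)(0.7934)(-0.6756) = -0.8080, so φ₂ = -53.90°.
Δλ = atan2(sin θ sin δ cos φ₁, cos δ − sin φ₁ sin φ₂) = atan2(-0.4234, 0.0512) = -83.099°.
λ₂ = -68.970° − 83.099° = -152.07°.

-53.90°, -152.07°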